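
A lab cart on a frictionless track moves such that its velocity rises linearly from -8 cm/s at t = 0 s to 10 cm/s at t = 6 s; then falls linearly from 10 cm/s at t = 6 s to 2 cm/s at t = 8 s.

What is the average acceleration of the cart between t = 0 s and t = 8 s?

Average acceleration = Δv/Δt = (2 − -8)/(8 − 0) = 1.25 cm/s².

1.25 cm/s²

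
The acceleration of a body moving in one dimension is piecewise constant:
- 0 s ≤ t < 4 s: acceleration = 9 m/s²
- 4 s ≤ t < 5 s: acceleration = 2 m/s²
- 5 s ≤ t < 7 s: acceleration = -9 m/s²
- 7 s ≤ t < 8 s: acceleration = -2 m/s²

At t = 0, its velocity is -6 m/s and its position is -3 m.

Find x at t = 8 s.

On each constant-a segment, Δv = aΔt and Δx = v₀Δt + ½aΔt²; chain segment to segment.
0–4 s: v starts -6 m/s; Δx = -6·4 + ½·9·4² = 48 m; v ends 30 m/s.
4–5 s: v starts 30 m/s; Δx = 30·1 + ½·2·1² = 31 m; v ends 32 m/s.
5–7 s: v starts 32 m/s; Δx = 32·2 + ½·-9·2² = 46 m; v ends 14 m/s.
7–8 s: v starts 14 m/s; Δx = 14·1 + ½·-2·1² = 13 m; v ends 12 m/s.
x(8) = -3 + Σ Δx = 135 m.

135 m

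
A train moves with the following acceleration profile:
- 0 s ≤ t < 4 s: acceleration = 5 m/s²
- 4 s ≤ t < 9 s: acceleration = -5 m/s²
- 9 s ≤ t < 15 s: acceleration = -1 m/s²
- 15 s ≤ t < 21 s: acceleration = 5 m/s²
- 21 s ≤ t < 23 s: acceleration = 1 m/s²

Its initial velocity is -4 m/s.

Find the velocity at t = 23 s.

17 m/s

Δv equals the area under the a-t graph; then v = v₀ + Δv.
0–4 s: 5 × 4 = 20 m/s
4–9 s: -5 × 5 = -25 m/s
9–15 s: -1 × 6 = -6 m/s
15–21 s: 5 × 6 = 30 m/s
21–23 s: 1 × 2 = 2 m/s
Δv = 21 m/s, so v(23) = -4 + (21) = 17 m/s.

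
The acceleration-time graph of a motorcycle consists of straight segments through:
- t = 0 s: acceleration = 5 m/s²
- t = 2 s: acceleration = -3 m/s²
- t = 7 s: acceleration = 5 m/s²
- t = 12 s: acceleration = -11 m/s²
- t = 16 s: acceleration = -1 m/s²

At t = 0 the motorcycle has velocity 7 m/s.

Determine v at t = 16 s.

-25 m/s

Δv equals the area under the a-t graph; then v = v₀ + Δv.
0–2 s: ½(5 + -3)(2) = 2 m/s
2–7 s: ½(-3 + 5)(5) = 5 m/s
7–12 s: ½(5 + -11)(5) = -15 m/s
12–16 s: ½(-11 + -1)(4) = -24 m/s
Δv = -32 m/s, so v(16) = 7 + (-32) = -25 m/s.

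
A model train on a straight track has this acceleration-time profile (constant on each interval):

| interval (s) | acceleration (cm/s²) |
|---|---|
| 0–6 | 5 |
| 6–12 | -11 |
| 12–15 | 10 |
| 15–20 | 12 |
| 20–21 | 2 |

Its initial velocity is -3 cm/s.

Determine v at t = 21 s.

Δv equals the area under the a-t graph; then v = v₀ + Δv.
0–6 s: 5 × 6 = 30 cm/s
6–12 s: -11 × 6 = -66 cm/s
12–15 s: 10 × 3 = 30 cm/s
15–20 s: 12 × 5 = 60 cm/s
20–21 s: 2 × 1 = 2 cm/s
Δv = 56 cm/s, so v(21) = -3 + (56) = 53 cm/s.

53 cm/s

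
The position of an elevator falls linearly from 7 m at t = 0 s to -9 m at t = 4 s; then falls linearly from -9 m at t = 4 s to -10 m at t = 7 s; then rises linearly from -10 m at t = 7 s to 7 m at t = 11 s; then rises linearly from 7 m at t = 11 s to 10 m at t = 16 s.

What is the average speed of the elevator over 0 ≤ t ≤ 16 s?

Average speed = (total path length)/(elapsed time); on a piecewise-linear x-t graph the path length is Σ|Δx|.
0–4 s: |Δx| = |-9 − 7| = 16 m
4–7 s: |Δx| = |-10 − -9| = 1 m
7–11 s: |Δx| = |7 − -10| = 17 m
11–16 s: |Δx| = |10 − 7| = 3 m
Total path = 37 m; average speed = 37/16 = 2.3125 m/s.

2.3125 m/s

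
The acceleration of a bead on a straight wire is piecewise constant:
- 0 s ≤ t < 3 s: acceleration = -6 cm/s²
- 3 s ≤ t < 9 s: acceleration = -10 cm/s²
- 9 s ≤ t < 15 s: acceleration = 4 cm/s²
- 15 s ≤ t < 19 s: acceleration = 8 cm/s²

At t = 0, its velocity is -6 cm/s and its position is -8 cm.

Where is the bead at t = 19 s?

On each constant-a segment, Δv = aΔt and Δx = v₀Δt + ½aΔt²; chain segment to segment.
0–3 s: v starts -6 cm/s; Δx = -6·3 + ½·-6·3² = -45 cm; v ends -24 cm/s.
3–9 s: v starts -24 cm/s; Δx = -24·6 + ½·-10·6² = -324 cm; v ends -84 cm/s.
9–15 s: v starts -84 cm/s; Δx = -84·6 + ½·4·6² = -432 cm; v ends -60 cm/s.
15–19 s: v starts -60 cm/s; Δx = -60·4 + ½·8·4² = -176 cm; v ends -28 cm/s.
x(19) = -8 + Σ Δx = -985 cm.

-985 cm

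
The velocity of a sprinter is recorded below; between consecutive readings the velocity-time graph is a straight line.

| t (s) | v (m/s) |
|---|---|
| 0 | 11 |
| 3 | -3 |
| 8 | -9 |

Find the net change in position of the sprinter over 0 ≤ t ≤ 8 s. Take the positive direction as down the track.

-18 m

Displacement is the signed area under the v-t curve.
0–3 s: ½(11 + -3)(3) = 12 m
3–8 s: ½(-3 + -9)(5) = -30 m
Net displacement = -18 m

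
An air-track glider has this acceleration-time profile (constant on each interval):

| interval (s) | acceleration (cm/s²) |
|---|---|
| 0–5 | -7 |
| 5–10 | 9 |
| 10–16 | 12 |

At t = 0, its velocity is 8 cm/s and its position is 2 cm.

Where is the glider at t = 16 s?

On each constant-a segment, Δv = aΔt and Δx = v₀Δt + ½aΔt²; chain segment to segment.
0–5 s: v starts 8 cm/s; Δx = 8·5 + ½·-7·5² = -47.5 cm; v ends -27 cm/s.
5–10 s: v starts -27 cm/s; Δx = -27·5 + ½·9·5² = -22.5 cm; v ends 18 cm/s.
10–16 s: v starts 18 cm/s; Δx = 18·6 + ½·12·6² = 324 cm; v ends 90 cm/s.
x(16) = 2 + Σ Δx = 256 cm.

256 cm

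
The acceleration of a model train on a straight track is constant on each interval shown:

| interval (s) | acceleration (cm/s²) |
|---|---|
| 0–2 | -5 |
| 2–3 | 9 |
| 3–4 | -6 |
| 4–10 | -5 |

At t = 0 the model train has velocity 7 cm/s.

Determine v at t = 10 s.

-30 cm/s

Δv equals the area under the a-t graph; then v = v₀ + Δv.
0–2 s: -5 × 2 = -10 cm/s
2–3 s: 9 × 1 = 9 cm/s
3–4 s: -6 × 1 = -6 cm/s
4–10 s: -5 × 6 = -30 cm/s
Δv = -37 cm/s, so v(10) = 7 + (-37) = -30 cm/s.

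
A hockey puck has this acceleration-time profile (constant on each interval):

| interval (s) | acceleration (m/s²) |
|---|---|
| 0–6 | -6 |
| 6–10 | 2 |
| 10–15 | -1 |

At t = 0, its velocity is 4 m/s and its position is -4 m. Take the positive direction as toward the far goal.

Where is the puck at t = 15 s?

-332.5 m

On each constant-a segment, Δv = aΔt and Δx = v₀Δt + ½aΔt²; chain segment to segment.
0–6 s: v starts 4 m/s; Δx = 4·6 + ½·-6·6² = -84 m; v ends -32 m/s.
6–10 s: v starts -32 m/s; Δx = -32·4 + ½·2·4² = -112 m; v ends -24 m/s.
10–15 s: v starts -24 m/s; Δx = -24·5 + ½·-1·5² = -132.5 m; v ends -29 m/s.
x(15) = -4 + Σ Δx = -332.5 m.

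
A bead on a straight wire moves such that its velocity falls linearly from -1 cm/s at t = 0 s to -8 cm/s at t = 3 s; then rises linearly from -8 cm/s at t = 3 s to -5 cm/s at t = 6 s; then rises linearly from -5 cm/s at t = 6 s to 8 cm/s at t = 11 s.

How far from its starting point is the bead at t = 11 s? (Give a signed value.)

-25.5 cm

Net displacement equals the area under the velocity-time graph (areas below the axis count negative).
0–3 s: ½(-1 + -8)(3) = -13.5 cm
3–6 s: ½(-8 + -5)(3) = -19.5 cm
6–11 s: ½(-5 + 8)(5) = 7.5 cm
Net displacement = -25.5 cm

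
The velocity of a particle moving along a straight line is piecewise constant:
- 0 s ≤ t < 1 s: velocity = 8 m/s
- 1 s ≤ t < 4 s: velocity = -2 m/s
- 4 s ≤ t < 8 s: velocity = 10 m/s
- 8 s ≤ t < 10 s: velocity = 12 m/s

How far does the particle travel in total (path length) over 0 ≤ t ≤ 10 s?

Distance (not displacement) is the total path length: add the absolute areas under v-t.
0–1 s: |8| × 1 = 8 m
1–4 s: |-2| × 3 = 6 m
4–8 s: |10| × 4 = 40 m
8–10 s: |12| × 2 = 24 m
Total distance = 78 m

78 m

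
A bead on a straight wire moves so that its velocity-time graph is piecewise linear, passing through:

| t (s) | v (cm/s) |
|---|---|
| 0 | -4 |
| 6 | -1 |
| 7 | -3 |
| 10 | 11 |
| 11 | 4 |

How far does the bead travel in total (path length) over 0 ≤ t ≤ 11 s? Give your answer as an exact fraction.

Distance (not displacement) is the total path length: add the absolute areas under v-t.
0–6 s: |½(-4 + -1)(6)| = 15 cm
6–7 s: |½(-1 + -3)(1)| = 2 cm
7–10 s: v = 0 at t = 107/14 s; triangle areas 27/28 + 363/28 = 195/14 cm
10–11 s: |½(11 + 4)(1)| = 7.5 cm
Total distance = 269/7 cm

269/7 cm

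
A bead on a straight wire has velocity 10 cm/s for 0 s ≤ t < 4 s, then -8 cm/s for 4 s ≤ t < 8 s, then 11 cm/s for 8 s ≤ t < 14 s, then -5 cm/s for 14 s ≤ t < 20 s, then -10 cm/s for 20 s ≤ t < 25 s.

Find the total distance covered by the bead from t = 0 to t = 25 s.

Distance (not displacement) is the total path length: add the absolute areas under v-t.
0–4 s: |10| × 4 = 40 cm
4–8 s: |-8| × 4 = 32 cm
8–14 s: |11| × 6 = 66 cm
14–20 s: |-5| × 6 = 30 cm
20–25 s: |-10| × 5 = 50 cm
Total distance = 218 cm

218 cm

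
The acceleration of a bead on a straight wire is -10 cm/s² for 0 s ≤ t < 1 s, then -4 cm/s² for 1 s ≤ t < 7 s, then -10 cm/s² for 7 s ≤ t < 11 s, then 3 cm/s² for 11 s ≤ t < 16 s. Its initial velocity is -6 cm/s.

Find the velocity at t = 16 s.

Δv equals the area under the a-t graph; then v = v₀ + Δv.
0–1 s: -10 × 1 = -10 cm/s
1–7 s: -4 × 6 = -24 cm/s
7–11 s: -10 × 4 = -40 cm/s
11–16 s: 3 × 5 = 15 cm/s
Δv = -59 cm/s, so v(16) = -6 + (-59) = -65 cm/s.

-65 cm/s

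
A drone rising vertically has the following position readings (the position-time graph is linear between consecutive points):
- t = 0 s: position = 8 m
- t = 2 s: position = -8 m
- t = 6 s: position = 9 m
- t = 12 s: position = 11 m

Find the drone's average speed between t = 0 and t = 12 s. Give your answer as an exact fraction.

35/12 m/s

Average speed = (total path length)/(elapsed time); on a piecewise-linear x-t graph the path length is Σ|Δx|.
0–2 s: |Δx| = |-8 − 8| = 16 m
2–6 s: |Δx| = |9 − -8| = 17 m
6–12 s: |Δx| = |11 − 9| = 2 m
Total path = 35 m; average speed = 35/12 = 35/12 m/s.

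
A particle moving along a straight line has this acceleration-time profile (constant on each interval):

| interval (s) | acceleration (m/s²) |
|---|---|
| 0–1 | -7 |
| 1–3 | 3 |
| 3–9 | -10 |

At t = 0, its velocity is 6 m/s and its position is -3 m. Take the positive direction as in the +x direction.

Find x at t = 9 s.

On each constant-a segment, Δv = aΔt and Δx = v₀Δt + ½aΔt²; chain segment to segment.
0–1 s: v starts 6 m/s; Δx = 6·1 + ½·-7·1² = 2.5 m; v ends -1 m/s.
1–3 s: v starts -1 m/s; Δx = -1·2 + ½·3·2² = 4 m; v ends 5 m/s.
3–9 s: v starts 5 m/s; Δx = 5·6 + ½·-10·6² = -150 m; v ends -55 m/s.
x(9) = -3 + Σ Δx = -146.5 m.

-146.5 m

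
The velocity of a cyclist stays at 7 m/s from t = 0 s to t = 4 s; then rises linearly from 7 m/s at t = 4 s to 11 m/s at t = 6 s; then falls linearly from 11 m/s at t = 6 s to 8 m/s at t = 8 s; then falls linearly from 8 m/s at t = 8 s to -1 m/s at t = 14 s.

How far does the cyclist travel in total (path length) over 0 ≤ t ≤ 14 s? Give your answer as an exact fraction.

260/3 m

Distance (not displacement) is the total path length: add the absolute areas under v-t.
0–4 s: |7| × 4 = 28 m
4–6 s: |½(7 + 11)(2)| = 18 m
6–8 s: |½(11 + 8)(2)| = 19 m
8–14 s: v = 0 at t = 40/3 s; triangle areas 64/3 + 1/3 = 65/3 m
Total distance = 260/3 m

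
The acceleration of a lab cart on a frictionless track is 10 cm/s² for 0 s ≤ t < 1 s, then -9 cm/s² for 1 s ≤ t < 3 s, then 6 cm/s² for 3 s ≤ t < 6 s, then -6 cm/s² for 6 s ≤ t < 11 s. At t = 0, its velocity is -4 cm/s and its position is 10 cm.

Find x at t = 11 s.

-49 cm

On each constant-a segment, Δv = aΔt and Δx = v₀Δt + ½aΔt²; chain segment to segment.
0–1 s: v starts -4 cm/s; Δx = -4·1 + ½·10·1² = 1 cm; v ends 6 cm/s.
1–3 s: v starts 6 cm/s; Δx = 6·2 + ½·-9·2² = -6 cm; v ends -12 cm/s.
3–6 s: v starts -12 cm/s; Δx = -12·3 + ½·6·3² = -9 cm; v ends 6 cm/s.
6–11 s: v starts 6 cm/s; Δx = 6·5 + ½·-6·5² = -45 cm; v ends -24 cm/s.
x(11) = 10 + Σ Δx = -49 cm.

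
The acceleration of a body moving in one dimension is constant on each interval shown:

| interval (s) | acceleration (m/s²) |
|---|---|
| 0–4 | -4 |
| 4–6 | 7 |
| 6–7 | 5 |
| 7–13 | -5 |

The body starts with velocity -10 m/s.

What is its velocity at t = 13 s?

Δv equals the area under the a-t graph; then v = v₀ + Δv.
0–4 s: -4 × 4 = -16 m/s
4–6 s: 7 × 2 = 14 m/s
6–7 s: 5 × 1 = 5 m/s
7–13 s: -5 × 6 = -30 m/s
Δv = -27 m/s, so v(13) = -10 + (-27) = -37 m/s.

-37 m/s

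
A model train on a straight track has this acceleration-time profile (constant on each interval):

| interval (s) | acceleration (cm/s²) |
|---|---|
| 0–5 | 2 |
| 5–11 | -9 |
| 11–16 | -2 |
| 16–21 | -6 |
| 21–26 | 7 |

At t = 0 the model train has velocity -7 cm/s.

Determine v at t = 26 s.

-56 cm/s

Δv equals the area under the a-t graph; then v = v₀ + Δv.
0–5 s: 2 × 5 = 10 cm/s
5–11 s: -9 × 6 = -54 cm/s
11–16 s: -2 × 5 = -10 cm/s
16–21 s: -6 × 5 = -30 cm/s
21–26 s: 7 × 5 = 35 cm/s
Δv = -49 cm/s, so v(26) = -7 + (-49) = -56 cm/s.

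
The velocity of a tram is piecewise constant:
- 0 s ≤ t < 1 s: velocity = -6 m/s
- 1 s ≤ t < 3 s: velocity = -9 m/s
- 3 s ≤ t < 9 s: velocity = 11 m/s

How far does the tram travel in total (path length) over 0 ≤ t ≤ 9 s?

Distance (not displacement) is the total path length: add the absolute areas under v-t.
0–1 s: |-6| × 1 = 6 m
1–3 s: |-9| × 2 = 18 m
3–9 s: |11| × 6 = 66 m
Total distance = 90 m

90 m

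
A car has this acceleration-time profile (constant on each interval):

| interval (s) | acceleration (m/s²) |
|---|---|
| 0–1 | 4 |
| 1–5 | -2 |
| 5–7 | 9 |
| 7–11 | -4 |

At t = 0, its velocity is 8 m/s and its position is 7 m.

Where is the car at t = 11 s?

On each constant-a segment, Δv = aΔt and Δx = v₀Δt + ½aΔt²; chain segment to segment.
0–1 s: v starts 8 m/s; Δx = 8·1 + ½·4·1² = 10 m; v ends 12 m/s.
1–5 s: v starts 12 m/s; Δx = 12·4 + ½·-2·4² = 32 m; v ends 4 m/s.
5–7 s: v starts 4 m/s; Δx = 4·2 + ½·9·2² = 26 m; v ends 22 m/s.
7–11 s: v starts 22 m/s; Δx = 22·4 + ½·-4·4² = 56 m; v ends 6 m/s.
x(11) = 7 + Σ Δx = 131 m.

131 m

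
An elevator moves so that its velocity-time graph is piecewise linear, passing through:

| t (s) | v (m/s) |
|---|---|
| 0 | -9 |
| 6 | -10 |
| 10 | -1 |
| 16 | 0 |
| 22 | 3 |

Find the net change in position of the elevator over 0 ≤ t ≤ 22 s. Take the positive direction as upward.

-73 m

Net displacement equals the area under the velocity-time graph (areas below the axis count negative).
0–6 s: ½(-9 + -10)(6) = -57 m
6–10 s: ½(-10 + -1)(4) = -22 m
10–16 s: ½(-1 + 0)(6) = -3 m
16–22 s: ½(0 + 3)(6) = 9 m
Net displacement = -73 m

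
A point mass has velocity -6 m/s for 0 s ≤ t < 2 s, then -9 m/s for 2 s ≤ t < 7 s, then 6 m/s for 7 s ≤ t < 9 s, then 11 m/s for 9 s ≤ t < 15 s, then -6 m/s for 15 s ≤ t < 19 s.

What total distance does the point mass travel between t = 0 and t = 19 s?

159 m

Distance (not displacement) is the total path length: add the absolute areas under v-t.
0–2 s: |-6| × 2 = 12 m
2–7 s: |-9| × 5 = 45 m
7–9 s: |6| × 2 = 12 m
9–15 s: |11| × 6 = 66 m
15–19 s: |-6| × 4 = 24 m
Total distance = 159 m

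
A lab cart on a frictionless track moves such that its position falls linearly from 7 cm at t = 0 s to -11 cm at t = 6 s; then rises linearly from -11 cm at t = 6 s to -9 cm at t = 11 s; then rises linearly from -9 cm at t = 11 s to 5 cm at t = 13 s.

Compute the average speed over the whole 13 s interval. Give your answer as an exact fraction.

Average speed = (total path length)/(elapsed time); on a piecewise-linear x-t graph the path length is Σ|Δx|.
0–6 s: |Δx| = |-11 − 7| = 18 cm
6–11 s: |Δx| = |-9 − -11| = 2 cm
11–13 s: |Δx| = |5 − -9| = 14 cm
Total path = 34 cm; average speed = 34/13 = 34/13 cm/s.

34/13 cm/s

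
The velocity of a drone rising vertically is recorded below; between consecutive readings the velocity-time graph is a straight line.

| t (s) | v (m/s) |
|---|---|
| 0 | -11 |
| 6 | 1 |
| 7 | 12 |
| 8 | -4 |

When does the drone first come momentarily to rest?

v changes sign on 0–6 s (from -11 to 1); the graph is linear there, so v = 0 at t = 0 + (11)·(6 − 0)/(1 − -11) = 5.5 s.

t = 5.5 s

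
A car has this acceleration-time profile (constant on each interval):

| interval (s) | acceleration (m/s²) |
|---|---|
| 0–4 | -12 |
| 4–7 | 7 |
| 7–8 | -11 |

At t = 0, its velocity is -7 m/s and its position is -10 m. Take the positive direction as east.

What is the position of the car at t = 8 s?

-307 m

On each constant-a segment, Δv = aΔt and Δx = v₀Δt + ½aΔt²; chain segment to segment.
0–4 s: v starts -7 m/s; Δx = -7·4 + ½·-12·4² = -124 m; v ends -55 m/s.
4–7 s: v starts -55 m/s; Δx = -55·3 + ½·7·3² = -133.5 m; v ends -34 m/s.
7–8 s: v starts -34 m/s; Δx = -34·1 + ½·-11·1² = -39.5 m; v ends -45 m/s.
x(8) = -10 + Σ Δx = -307 m.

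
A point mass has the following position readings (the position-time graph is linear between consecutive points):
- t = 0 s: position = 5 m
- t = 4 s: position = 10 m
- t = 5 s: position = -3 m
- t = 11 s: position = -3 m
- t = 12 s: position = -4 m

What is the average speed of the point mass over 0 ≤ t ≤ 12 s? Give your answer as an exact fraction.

19/12 m/s

Average speed = (total path length)/(elapsed time); on a piecewise-linear x-t graph the path length is Σ|Δx|.
0–4 s: |Δx| = |10 − 5| = 5 m
4–5 s: |Δx| = |-3 − 10| = 13 m
5–11 s: |Δx| = |-3 − -3| = 0 m
11–12 s: |Δx| = |-4 − -3| = 1 m
Total path = 19 m; average speed = 19/12 = 19/12 m/s.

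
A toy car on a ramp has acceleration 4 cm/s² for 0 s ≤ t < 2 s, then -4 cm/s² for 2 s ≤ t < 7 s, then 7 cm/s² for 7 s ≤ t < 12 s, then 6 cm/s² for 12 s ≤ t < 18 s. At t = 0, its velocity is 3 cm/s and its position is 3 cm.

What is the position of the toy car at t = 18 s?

On each constant-a segment, Δv = aΔt and Δx = v₀Δt + ½aΔt²; chain segment to segment.
0–2 s: v starts 3 cm/s; Δx = 3·2 + ½·4·2² = 14 cm; v ends 11 cm/s.
2–7 s: v starts 11 cm/s; Δx = 11·5 + ½·-4·5² = 5 cm; v ends -9 cm/s.
7–12 s: v starts -9 cm/s; Δx = -9·5 + ½·7·5² = 42.5 cm; v ends 26 cm/s.
12–18 s: v starts 26 cm/s; Δx = 26·6 + ½·6·6² = 264 cm; v ends 62 cm/s.
x(18) = 3 + Σ Δx = 328.5 cm.

328.5 cm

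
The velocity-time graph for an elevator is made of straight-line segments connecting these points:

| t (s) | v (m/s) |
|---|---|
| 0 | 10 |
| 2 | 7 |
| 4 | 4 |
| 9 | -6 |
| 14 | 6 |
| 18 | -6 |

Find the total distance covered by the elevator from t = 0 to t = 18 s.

Total distance travelled is ∫|v| dt — sum the magnitudes of each area piece.
0–2 s: |½(10 + 7)(2)| = 17 m
2–4 s: |½(7 + 4)(2)| = 11 m
4–9 s: v = 0 at t = 6 s; triangle areas 4 + 9 = 13 m
9–14 s: v = 0 at t = 11.5 s; triangle areas 7.5 + 7.5 = 15 m
14–18 s: v = 0 at t = 16 s; triangle areas 6 + 6 = 12 m
Total distance = 68 m

68 m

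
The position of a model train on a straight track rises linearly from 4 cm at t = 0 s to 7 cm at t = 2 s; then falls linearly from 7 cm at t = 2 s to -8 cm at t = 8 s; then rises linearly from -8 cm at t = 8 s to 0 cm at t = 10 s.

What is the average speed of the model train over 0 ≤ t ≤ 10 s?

Average speed = (total path length)/(elapsed time); on a piecewise-linear x-t graph the path length is Σ|Δx|.
0–2 s: |Δx| = |7 − 4| = 3 cm
2–8 s: |Δx| = |-8 − 7| = 15 cm
8–10 s: |Δx| = |0 − -8| = 8 cm
Total path = 26 cm; average speed = 26/10 = 2.6 cm/s.

2.6 cm/s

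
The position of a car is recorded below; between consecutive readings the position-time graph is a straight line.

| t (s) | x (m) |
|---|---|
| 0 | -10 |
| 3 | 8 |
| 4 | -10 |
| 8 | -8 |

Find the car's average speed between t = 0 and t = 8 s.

4.75 m/s

Average speed = (total path length)/(elapsed time); on a piecewise-linear x-t graph the path length is Σ|Δx|.
0–3 s: |Δx| = |8 − -10| = 18 m
3–4 s: |Δx| = |-10 − 8| = 18 m
4–8 s: |Δx| = |-8 − -10| = 2 m
Total path = 38 m; average speed = 38/8 = 4.75 m/s.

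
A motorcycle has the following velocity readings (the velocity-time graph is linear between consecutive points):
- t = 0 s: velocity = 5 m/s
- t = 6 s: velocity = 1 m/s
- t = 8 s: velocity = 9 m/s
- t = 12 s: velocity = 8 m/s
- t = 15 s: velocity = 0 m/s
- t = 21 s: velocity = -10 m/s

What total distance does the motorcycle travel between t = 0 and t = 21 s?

104 m

Distance (not displacement) is the total path length: add the absolute areas under v-t.
0–6 s: |½(5 + 1)(6)| = 18 m
6–8 s: |½(1 + 9)(2)| = 10 m
8–12 s: |½(9 + 8)(4)| = 34 m
12–15 s: |½(8 + 0)(3)| = 12 m
15–21 s: |½(0 + -10)(6)| = 30 m
Total distance = 104 m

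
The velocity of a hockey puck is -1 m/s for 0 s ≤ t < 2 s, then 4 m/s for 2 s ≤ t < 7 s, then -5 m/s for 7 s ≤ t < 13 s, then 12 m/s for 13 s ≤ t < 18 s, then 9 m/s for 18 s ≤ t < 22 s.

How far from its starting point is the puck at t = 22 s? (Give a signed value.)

Displacement is the signed area under the v-t curve.
0–2 s: -1 × 2 = -2 m
2–7 s: 4 × 5 = 20 m
7–13 s: -5 × 6 = -30 m
13–18 s: 12 × 5 = 60 m
18–22 s: 9 × 4 = 36 m
Net displacement = 84 m

84 m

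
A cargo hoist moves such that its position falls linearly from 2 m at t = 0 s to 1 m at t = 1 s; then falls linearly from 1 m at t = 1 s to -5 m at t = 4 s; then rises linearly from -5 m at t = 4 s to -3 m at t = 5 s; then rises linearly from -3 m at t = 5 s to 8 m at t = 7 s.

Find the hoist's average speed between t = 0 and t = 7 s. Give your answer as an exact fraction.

Average speed = (total path length)/(elapsed time); on a piecewise-linear x-t graph the path length is Σ|Δx|.
0–1 s: |Δx| = |1 − 2| = 1 m
1–4 s: |Δx| = |-5 − 1| = 6 m
4–5 s: |Δx| = |-3 − -5| = 2 m
5–7 s: |Δx| = |8 − -3| = 11 m
Total path = 20 m; average speed = 20/7 = 20/7 m/s.

20/7 m/s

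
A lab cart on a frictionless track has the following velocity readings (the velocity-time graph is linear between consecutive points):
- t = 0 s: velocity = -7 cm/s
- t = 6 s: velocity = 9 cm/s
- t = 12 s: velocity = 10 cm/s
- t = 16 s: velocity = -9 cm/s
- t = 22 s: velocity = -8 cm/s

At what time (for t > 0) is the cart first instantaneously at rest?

t = 2.625 s

v changes sign on 0–6 s (from -7 to 9); the graph is linear there, so v = 0 at t = 0 + (7)·(6 − 0)/(9 − -7) = 2.625 s.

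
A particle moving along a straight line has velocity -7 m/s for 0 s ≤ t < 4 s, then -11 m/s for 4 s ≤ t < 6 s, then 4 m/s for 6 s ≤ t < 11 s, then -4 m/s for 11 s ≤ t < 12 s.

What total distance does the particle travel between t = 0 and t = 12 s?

Distance (not displacement) is the total path length: add the absolute areas under v-t.
0–4 s: |-7| × 4 = 28 m
4–6 s: |-11| × 2 = 22 m
6–11 s: |4| × 5 = 20 m
11–12 s: |-4| × 1 = 4 m
Total distance = 74 m

74 m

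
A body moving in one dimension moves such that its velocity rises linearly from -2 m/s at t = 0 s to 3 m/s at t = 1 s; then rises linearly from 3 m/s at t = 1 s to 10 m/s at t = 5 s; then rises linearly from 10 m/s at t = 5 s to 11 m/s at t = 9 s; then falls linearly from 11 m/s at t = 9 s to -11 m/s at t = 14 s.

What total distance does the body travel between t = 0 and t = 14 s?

96.8 m

Distance (not displacement) is the total path length: add the absolute areas under v-t.
0–1 s: v = 0 at t = 0.4 s; triangle areas 0.4 + 0.9 = 1.3 m
1–5 s: |½(3 + 10)(4)| = 26 m
5–9 s: |½(10 + 11)(4)| = 42 m
9–14 s: v = 0 at t = 11.5 s; triangle areas 13.75 + 13.75 = 27.5 m
Total distance = 96.8 m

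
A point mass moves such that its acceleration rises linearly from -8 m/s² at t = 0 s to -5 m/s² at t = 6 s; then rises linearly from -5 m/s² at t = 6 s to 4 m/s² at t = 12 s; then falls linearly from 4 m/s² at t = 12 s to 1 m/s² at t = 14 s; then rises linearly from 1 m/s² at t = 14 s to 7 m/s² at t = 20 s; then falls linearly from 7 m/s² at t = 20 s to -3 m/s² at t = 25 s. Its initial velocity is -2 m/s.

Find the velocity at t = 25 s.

Δv equals the area under the a-t graph; then v = v₀ + Δv.
0–6 s: ½(-8 + -5)(6) = -39 m/s
6–12 s: ½(-5 + 4)(6) = -3 m/s
12–14 s: ½(4 + 1)(2) = 5 m/s
14–20 s: ½(1 + 7)(6) = 24 m/s
20–25 s: ½(7 + -3)(5) = 10 m/s
Δv = -3 m/s, so v(25) = -2 + (-3) = -5 m/s.

-5 m/s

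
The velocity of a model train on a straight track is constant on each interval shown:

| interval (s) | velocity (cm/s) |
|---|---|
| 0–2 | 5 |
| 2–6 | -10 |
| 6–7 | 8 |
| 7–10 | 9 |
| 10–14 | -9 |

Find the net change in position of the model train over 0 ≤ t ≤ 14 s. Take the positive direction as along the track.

Net displacement equals the area under the velocity-time graph (areas below the axis count negative).
0–2 s: 5 × 2 = 10 cm
2–6 s: -10 × 4 = -40 cm
6–7 s: 8 × 1 = 8 cm
7–10 s: 9 × 3 = 27 cm
10–14 s: -9 × 4 = -36 cm
Net displacement = -31 cm

-31 cm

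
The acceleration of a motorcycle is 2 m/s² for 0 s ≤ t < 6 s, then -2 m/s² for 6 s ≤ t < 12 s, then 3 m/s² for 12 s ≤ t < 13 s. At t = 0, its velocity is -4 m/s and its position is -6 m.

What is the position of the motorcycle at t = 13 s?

On each constant-a segment, Δv = aΔt and Δx = v₀Δt + ½aΔt²; chain segment to segment.
0–6 s: v starts -4 m/s; Δx = -4·6 + ½·2·6² = 12 m; v ends 8 m/s.
6–12 s: v starts 8 m/s; Δx = 8·6 + ½·-2·6² = 12 m; v ends -4 m/s.
12–13 s: v starts -4 m/s; Δx = -4·1 + ½·3·1² = -2.5 m; v ends -1 m/s.
x(13) = -6 + Σ Δx = 15.5 m.

15.5 m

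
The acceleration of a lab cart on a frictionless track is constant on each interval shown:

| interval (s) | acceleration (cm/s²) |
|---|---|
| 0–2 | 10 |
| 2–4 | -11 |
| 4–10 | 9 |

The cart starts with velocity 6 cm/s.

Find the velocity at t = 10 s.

Δv equals the area under the a-t graph; then v = v₀ + Δv.
0–2 s: 10 × 2 = 20 cm/s
2–4 s: -11 × 2 = -22 cm/s
4–10 s: 9 × 6 = 54 cm/s
Δv = 52 cm/s, so v(10) = 6 + (52) = 58 cm/s.

58 cm/s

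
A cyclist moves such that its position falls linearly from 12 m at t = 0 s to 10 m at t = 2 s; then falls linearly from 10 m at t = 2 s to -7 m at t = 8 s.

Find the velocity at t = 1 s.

-1 m/s

Velocity is the slope of the x-t graph on 0–2 s: (10 − 12)/(2 − 0) = -1 m/s.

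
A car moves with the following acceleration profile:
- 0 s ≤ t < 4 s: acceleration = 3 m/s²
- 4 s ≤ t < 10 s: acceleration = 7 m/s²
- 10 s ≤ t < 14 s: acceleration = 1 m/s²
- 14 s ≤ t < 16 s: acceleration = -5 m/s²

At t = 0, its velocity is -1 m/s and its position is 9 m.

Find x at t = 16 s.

On each constant-a segment, Δv = aΔt and Δx = v₀Δt + ½aΔt²; chain segment to segment.
0–4 s: v starts -1 m/s; Δx = -1·4 + ½·3·4² = 20 m; v ends 11 m/s.
4–10 s: v starts 11 m/s; Δx = 11·6 + ½·7·6² = 192 m; v ends 53 m/s.
10–14 s: v starts 53 m/s; Δx = 53·4 + ½·1·4² = 220 m; v ends 57 m/s.
14–16 s: v starts 57 m/s; Δx = 57·2 + ½·-5·2² = 104 m; v ends 47 m/s.
x(16) = 9 + Σ Δx = 545 m.

545 m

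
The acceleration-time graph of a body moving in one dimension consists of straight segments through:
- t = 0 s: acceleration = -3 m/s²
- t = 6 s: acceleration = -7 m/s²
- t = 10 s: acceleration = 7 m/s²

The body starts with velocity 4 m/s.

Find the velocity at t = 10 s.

Δv equals the area under the a-t graph; then v = v₀ + Δv.
0–6 s: ½(-3 + -7)(6) = -30 m/s
6–10 s: ½(-7 + 7)(4) = 0 m/s
Δv = -30 m/s, so v(10) = 4 + (-30) = -26 m/s.

-26 m/s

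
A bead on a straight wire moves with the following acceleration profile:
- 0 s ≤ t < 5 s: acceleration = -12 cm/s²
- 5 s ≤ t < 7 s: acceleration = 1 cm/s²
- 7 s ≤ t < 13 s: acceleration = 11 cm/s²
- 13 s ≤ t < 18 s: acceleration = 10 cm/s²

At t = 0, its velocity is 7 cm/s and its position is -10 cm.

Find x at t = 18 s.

On each constant-a segment, Δv = aΔt and Δx = v₀Δt + ½aΔt²; chain segment to segment.
0–5 s: v starts 7 cm/s; Δx = 7·5 + ½·-12·5² = -115 cm; v ends -53 cm/s.
5–7 s: v starts -53 cm/s; Δx = -53·2 + ½·1·2² = -104 cm; v ends -51 cm/s.
7–13 s: v starts -51 cm/s; Δx = -51·6 + ½·11·6² = -108 cm; v ends 15 cm/s.
13–18 s: v starts 15 cm/s; Δx = 15·5 + ½·10·5² = 200 cm; v ends 65 cm/s.
x(18) = -10 + Σ Δx = -137 cm.

-137 cm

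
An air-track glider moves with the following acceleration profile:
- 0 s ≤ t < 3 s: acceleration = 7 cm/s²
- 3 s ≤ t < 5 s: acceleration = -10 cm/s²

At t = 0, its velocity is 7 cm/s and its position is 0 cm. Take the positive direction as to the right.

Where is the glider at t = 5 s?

On each constant-a segment, Δv = aΔt and Δx = v₀Δt + ½aΔt²; chain segment to segment.
0–3 s: v starts 7 cm/s; Δx = 7·3 + ½·7·3² = 52.5 cm; v ends 28 cm/s.
3–5 s: v starts 28 cm/s; Δx = 28·2 + ½·-10·2² = 36 cm; v ends 8 cm/s.
x(5) = 0 + Σ Δx = 88.5 cm.

88.5 cm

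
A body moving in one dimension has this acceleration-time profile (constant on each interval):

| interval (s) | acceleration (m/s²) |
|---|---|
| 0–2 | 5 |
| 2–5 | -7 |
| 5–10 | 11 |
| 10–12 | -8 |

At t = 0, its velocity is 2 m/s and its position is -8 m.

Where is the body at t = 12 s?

179 m

On each constant-a segment, Δv = aΔt and Δx = v₀Δt + ½aΔt²; chain segment to segment.
0–2 s: v starts 2 m/s; Δx = 2·2 + ½·5·2² = 14 m; v ends 12 m/s.
2–5 s: v starts 12 m/s; Δx = 12·3 + ½·-7·3² = 4.5 m; v ends -9 m/s.
5–10 s: v starts -9 m/s; Δx = -9·5 + ½·11·5² = 92.5 m; v ends 46 m/s.
10–12 s: v starts 46 m/s; Δx = 46·2 + ½·-8·2² = 76 m; v ends 30 m/s.
x(12) = -8 + Σ Δx = 179 m.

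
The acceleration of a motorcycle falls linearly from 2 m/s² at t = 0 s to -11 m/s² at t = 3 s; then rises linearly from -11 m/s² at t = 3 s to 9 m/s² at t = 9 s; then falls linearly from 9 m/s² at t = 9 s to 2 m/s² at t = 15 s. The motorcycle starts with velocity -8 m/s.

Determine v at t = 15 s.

5.5 m/s

Δv equals the area under the a-t graph; then v = v₀ + Δv.
0–3 s: ½(2 + -11)(3) = -13.5 m/s
3–9 s: ½(-11 + 9)(6) = -6 m/s
9–15 s: ½(9 + 2)(6) = 33 m/s
Δv = 13.5 m/s, so v(15) = -8 + (13.5) = 5.5 m/s.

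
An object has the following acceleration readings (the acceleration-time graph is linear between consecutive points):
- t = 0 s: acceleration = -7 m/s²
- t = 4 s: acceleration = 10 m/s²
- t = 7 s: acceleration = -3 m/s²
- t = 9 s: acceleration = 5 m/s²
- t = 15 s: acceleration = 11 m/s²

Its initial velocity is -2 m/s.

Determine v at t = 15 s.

64.5 m/s

Δv equals the area under the a-t graph; then v = v₀ + Δv.
0–4 s: ½(-7 + 10)(4) = 6 m/s
4–7 s: ½(10 + -3)(3) = 10.5 m/s
7–9 s: ½(-3 + 5)(2) = 2 m/s
9–15 s: ½(5 + 11)(6) = 48 m/s
Δv = 66.5 m/s, so v(15) = -2 + (66.5) = 64.5 m/s.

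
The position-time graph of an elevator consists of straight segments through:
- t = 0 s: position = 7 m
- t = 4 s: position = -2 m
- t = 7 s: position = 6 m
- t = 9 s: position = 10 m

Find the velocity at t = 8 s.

Velocity is the slope of the x-t graph on 7–9 s: (10 − 6)/(9 − 7) = 2 m/s.

2 m/s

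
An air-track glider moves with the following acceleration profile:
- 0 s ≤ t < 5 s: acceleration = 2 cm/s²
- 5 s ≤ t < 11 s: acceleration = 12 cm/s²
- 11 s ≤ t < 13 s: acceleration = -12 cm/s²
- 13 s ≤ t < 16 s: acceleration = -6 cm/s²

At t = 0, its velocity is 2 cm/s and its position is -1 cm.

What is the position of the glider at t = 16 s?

On each constant-a segment, Δv = aΔt and Δx = v₀Δt + ½aΔt²; chain segment to segment.
0–5 s: v starts 2 cm/s; Δx = 2·5 + ½·2·5² = 35 cm; v ends 12 cm/s.
5–11 s: v starts 12 cm/s; Δx = 12·6 + ½·12·6² = 288 cm; v ends 84 cm/s.
11–13 s: v starts 84 cm/s; Δx = 84·2 + ½·-12·2² = 144 cm; v ends 60 cm/s.
13–16 s: v starts 60 cm/s; Δx = 60·3 + ½·-6·3² = 153 cm; v ends 42 cm/s.
x(16) = -1 + Σ Δx = 619 cm.

619 cm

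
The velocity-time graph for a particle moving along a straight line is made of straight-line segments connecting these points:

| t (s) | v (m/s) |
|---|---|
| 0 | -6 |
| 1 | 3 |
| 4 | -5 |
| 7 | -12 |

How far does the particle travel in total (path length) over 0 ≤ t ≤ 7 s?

34.375 m

Distance (not displacement) is the total path length: add the absolute areas under v-t.
0–1 s: v = 0 at t = 2/3 s; triangle areas 2 + 0.5 = 2.5 m
1–4 s: v = 0 at t = 2.125 s; triangle areas 1.6875 + 4.6875 = 6.375 m
4–7 s: |½(-5 + -12)(3)| = 25.5 m
Total distance = 34.375 m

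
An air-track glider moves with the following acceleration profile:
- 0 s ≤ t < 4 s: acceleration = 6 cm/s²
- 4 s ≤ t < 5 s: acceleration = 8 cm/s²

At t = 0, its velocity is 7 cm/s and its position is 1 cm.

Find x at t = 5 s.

On each constant-a segment, Δv = aΔt and Δx = v₀Δt + ½aΔt²; chain segment to segment.
0–4 s: v starts 7 cm/s; Δx = 7·4 + ½·6·4² = 76 cm; v ends 31 cm/s.
4–5 s: v starts 31 cm/s; Δx = 31·1 + ½·8·1² = 35 cm; v ends 39 cm/s.
x(5) = 1 + Σ Δx = 112 cm.

112 cm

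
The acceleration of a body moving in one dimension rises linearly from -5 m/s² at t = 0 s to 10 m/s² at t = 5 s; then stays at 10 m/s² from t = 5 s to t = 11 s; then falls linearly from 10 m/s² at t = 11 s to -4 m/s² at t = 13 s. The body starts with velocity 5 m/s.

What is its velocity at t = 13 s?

83.5 m/s

Δv equals the area under the a-t graph; then v = v₀ + Δv.
0–5 s: ½(-5 + 10)(5) = 12.5 m/s
5–11 s: 10 × 6 = 60 m/s
11–13 s: ½(10 + -4)(2) = 6 m/s
Δv = 78.5 m/s, so v(13) = 5 + (78.5) = 83.5 m/s.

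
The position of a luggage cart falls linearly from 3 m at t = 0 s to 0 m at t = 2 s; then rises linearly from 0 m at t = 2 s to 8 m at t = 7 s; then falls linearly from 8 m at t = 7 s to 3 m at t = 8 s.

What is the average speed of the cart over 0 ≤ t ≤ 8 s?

2 m/s

Average speed = (total path length)/(elapsed time); on a piecewise-linear x-t graph the path length is Σ|Δx|.
0–2 s: |Δx| = |0 − 3| = 3 m
2–7 s: |Δx| = |8 − 0| = 8 m
7–8 s: |Δx| = |3 − 8| = 5 m
Total path = 16 m; average speed = 16/8 = 2 m/s.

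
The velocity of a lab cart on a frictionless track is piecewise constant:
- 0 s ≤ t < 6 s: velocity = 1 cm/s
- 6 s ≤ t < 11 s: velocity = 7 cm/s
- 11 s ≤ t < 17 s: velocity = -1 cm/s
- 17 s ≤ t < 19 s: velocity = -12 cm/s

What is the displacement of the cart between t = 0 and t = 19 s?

11 cm

Net displacement equals the area under the velocity-time graph (areas below the axis count negative).
0–6 s: 1 × 6 = 6 cm
6–11 s: 7 × 5 = 35 cm
11–17 s: -1 × 6 = -6 cm
17–19 s: -12 × 2 = -24 cm
Net displacement = 11 cm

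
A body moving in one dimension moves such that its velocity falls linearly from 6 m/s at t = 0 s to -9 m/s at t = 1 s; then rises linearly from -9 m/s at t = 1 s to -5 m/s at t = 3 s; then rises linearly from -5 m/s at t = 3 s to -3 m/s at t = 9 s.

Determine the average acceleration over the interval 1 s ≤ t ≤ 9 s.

0.75 m/s²

Average acceleration = Δv/Δt = (-3 − -9)/(9 − 1) = 0.75 m/s².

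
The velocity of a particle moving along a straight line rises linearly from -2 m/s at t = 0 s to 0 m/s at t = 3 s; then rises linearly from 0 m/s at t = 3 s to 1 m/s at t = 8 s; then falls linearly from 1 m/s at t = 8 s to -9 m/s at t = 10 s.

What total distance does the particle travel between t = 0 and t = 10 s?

Distance (not displacement) is the total path length: add the absolute areas under v-t.
0–3 s: |½(-2 + 0)(3)| = 3 m
3–8 s: |½(0 + 1)(5)| = 2.5 m
8–10 s: v = 0 at t = 8.2 s; triangle areas 0.1 + 8.1 = 8.2 m
Total distance = 13.7 m

13.7 m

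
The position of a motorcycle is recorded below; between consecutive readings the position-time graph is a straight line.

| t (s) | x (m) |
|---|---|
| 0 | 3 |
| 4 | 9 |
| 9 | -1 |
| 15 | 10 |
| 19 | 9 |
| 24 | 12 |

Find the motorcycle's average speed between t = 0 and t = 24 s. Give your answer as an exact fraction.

31/24 m/s

Average speed = (total path length)/(elapsed time); on a piecewise-linear x-t graph the path length is Σ|Δx|.
0–4 s: |Δx| = |9 − 3| = 6 m
4–9 s: |Δx| = |-1 − 9| = 10 m
9–15 s: |Δx| = |10 − -1| = 11 m
15–19 s: |Δx| = |9 − 10| = 1 m
19–24 s: |Δx| = |12 − 9| = 3 m
Total path = 31 m; average speed = 31/24 = 31/24 m/s.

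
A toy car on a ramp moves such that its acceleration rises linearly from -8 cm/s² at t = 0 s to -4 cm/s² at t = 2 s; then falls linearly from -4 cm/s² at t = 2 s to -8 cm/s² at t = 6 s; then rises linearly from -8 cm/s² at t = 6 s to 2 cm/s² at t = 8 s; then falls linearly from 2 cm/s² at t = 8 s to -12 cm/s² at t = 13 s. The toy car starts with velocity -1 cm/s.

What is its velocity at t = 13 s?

-68 cm/s

Δv equals the area under the a-t graph; then v = v₀ + Δv.
0–2 s: ½(-8 + -4)(2) = -12 cm/s
2–6 s: ½(-4 + -8)(4) = -24 cm/s
6–8 s: ½(-8 + 2)(2) = -6 cm/s
8–13 s: ½(2 + -12)(5) = -25 cm/s
Δv = -67 cm/s, so v(13) = -1 + (-67) = -68 cm/s.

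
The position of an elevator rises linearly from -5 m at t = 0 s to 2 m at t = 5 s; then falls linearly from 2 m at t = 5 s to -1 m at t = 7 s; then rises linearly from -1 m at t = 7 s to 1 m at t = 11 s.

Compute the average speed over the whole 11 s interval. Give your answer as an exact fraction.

12/11 m/s

Average speed = (total path length)/(elapsed time); on a piecewise-linear x-t graph the path length is Σ|Δx|.
0–5 s: |Δx| = |2 − -5| = 7 m
5–7 s: |Δx| = |-1 − 2| = 3 m
7–11 s: |Δx| = |1 − -1| = 2 m
Total path = 12 m; average speed = 12/11 = 12/11 m/s.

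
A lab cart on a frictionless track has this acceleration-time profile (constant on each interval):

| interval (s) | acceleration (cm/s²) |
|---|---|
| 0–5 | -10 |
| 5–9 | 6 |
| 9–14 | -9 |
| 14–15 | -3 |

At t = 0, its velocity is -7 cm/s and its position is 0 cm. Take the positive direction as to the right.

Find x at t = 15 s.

-697 cm

On each constant-a segment, Δv = aΔt and Δx = v₀Δt + ½aΔt²; chain segment to segment.
0–5 s: v starts -7 cm/s; Δx = -7·5 + ½·-10·5² = -160 cm; v ends -57 cm/s.
5–9 s: v starts -57 cm/s; Δx = -57·4 + ½·6·4² = -180 cm; v ends -33 cm/s.
9–14 s: v starts -33 cm/s; Δx = -33·5 + ½·-9·5² = -277.5 cm; v ends -78 cm/s.
14–15 s: v starts -78 cm/s; Δx = -78·1 + ½·-3·1² = -79.5 cm; v ends -81 cm/s.
x(15) = 0 + Σ Δx = -697 cm.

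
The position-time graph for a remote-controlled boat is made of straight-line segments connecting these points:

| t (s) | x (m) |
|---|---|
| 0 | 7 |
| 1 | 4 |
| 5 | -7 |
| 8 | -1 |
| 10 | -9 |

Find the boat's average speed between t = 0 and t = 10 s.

Average speed = (total path length)/(elapsed time); on a piecewise-linear x-t graph the path length is Σ|Δx|.
0–1 s: |Δx| = |4 − 7| = 3 m
1–5 s: |Δx| = |-7 − 4| = 11 m
5–8 s: |Δx| = |-1 − -7| = 6 m
8–10 s: |Δx| = |-9 − -1| = 8 m
Total path = 28 m; average speed = 28/10 = 2.8 m/s.

2.8 m/s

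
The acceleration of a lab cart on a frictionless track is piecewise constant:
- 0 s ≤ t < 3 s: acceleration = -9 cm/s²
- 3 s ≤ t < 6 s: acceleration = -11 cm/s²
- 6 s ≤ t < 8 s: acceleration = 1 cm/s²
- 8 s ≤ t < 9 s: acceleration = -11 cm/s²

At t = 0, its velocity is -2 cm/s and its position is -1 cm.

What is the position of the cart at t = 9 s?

-371.5 cm

On each constant-a segment, Δv = aΔt and Δx = v₀Δt + ½aΔt²; chain segment to segment.
0–3 s: v starts -2 cm/s; Δx = -2·3 + ½·-9·3² = -46.5 cm; v ends -29 cm/s.
3–6 s: v starts -29 cm/s; Δx = -29·3 + ½·-11·3² = -136.5 cm; v ends -62 cm/s.
6–8 s: v starts -62 cm/s; Δx = -62·2 + ½·1·2² = -122 cm; v ends -60 cm/s.
8–9 s: v starts -60 cm/s; Δx = -60·1 + ½·-11·1² = -65.5 cm; v ends -71 cm/s.
x(9) = -1 + Σ Δx = -371.5 cm.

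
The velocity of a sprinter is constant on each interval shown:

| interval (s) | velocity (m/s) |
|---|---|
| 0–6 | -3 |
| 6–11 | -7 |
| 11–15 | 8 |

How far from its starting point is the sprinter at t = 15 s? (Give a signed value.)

Displacement is the signed area under the v-t curve.
0–6 s: -3 × 6 = -18 m
6–11 s: -7 × 5 = -35 m
11–15 s: 8 × 4 = 32 m
Net displacement = -21 m

-21 m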